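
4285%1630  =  1025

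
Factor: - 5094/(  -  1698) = 3 = 3^1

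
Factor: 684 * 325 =222300 = 2^2*3^2 *5^2*13^1*19^1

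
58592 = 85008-26416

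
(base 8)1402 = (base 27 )11e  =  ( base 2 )1100000010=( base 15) 365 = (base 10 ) 770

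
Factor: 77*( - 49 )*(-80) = 2^4*5^1*7^3*11^1  =  301840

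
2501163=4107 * 609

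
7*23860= 167020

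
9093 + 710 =9803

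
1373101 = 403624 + 969477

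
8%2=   0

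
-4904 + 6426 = 1522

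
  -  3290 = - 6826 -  - 3536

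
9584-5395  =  4189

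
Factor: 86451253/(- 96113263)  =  - 7^1 * 101^1*367^( - 1) * 379^( - 1 )*691^( - 1)*122279^1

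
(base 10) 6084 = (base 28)7L8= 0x17C4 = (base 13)2A00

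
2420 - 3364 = - 944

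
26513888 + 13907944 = 40421832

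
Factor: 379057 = 7^1*54151^1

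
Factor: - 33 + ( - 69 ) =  - 2^1*3^1*17^1 = - 102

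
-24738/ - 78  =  317+2/13 = 317.15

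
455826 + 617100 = 1072926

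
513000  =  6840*75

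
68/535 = 68/535 = 0.13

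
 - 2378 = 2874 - 5252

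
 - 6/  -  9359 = 6/9359 = 0.00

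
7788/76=102+ 9/19 = 102.47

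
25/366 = 25/366 = 0.07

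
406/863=406/863 = 0.47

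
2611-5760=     -  3149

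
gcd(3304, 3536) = 8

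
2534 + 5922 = 8456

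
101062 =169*598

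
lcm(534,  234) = 20826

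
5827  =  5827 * 1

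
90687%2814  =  639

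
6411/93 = 68 + 29/31  =  68.94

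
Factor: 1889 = 1889^1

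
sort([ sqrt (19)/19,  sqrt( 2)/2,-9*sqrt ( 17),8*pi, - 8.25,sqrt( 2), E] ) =[ - 9*sqrt( 17),  -  8.25, sqrt( 19 )/19 , sqrt ( 2)/2, sqrt( 2 ),  E,8 * pi]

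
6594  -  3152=3442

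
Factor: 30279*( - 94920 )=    - 2^3*3^2*5^1*7^1*113^1 *10093^1 = - 2874082680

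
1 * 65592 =65592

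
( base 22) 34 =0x46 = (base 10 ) 70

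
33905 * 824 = 27937720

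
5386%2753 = 2633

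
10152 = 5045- - 5107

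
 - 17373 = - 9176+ - 8197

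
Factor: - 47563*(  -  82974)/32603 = 2^1*3^1*13829^1*32603^( - 1 )*47563^1 = 3946492362/32603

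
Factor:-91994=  - 2^1*7^1*6571^1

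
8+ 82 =90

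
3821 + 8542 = 12363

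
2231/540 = 4 + 71/540  =  4.13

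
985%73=36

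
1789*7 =12523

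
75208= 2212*34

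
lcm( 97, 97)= 97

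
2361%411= 306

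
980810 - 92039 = 888771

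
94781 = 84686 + 10095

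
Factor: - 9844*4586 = -45144584 = - 2^3*23^1*107^1  *2293^1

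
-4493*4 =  - 17972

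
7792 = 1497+6295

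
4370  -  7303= - 2933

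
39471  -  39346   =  125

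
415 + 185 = 600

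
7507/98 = 76 + 59/98= 76.60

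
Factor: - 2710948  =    -  2^2*677737^1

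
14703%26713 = 14703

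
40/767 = 40/767 = 0.05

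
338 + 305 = 643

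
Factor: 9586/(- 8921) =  - 2^1*11^(-1)*811^(-1)*4793^1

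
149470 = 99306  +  50164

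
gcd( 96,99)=3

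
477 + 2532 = 3009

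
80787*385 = 31102995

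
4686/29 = 4686/29 = 161.59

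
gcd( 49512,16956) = 12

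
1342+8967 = 10309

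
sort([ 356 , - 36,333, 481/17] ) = [ - 36, 481/17,333, 356 ] 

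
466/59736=233/29868= 0.01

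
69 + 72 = 141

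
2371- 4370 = - 1999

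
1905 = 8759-6854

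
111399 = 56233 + 55166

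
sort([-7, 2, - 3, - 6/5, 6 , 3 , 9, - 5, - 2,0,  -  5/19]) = [ - 7,- 5, - 3,-2, - 6/5, - 5/19 , 0, 2,3,6,9] 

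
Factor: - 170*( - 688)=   2^5*5^1*17^1*43^1 = 116960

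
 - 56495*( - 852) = 48133740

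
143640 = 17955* 8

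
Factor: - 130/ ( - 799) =2^1*5^1*13^1 * 17^( - 1 )*47^( - 1 )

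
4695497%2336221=23055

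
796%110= 26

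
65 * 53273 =3462745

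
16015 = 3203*5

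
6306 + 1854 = 8160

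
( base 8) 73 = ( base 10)59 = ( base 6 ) 135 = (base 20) 2j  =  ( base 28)23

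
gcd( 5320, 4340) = 140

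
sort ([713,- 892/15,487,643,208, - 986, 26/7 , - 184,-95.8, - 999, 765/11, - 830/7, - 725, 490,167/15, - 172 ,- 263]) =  [ - 999, - 986, - 725, - 263, - 184, - 172, -830/7 , - 95.8,-892/15, 26/7, 167/15, 765/11, 208,487, 490, 643,713]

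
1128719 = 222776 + 905943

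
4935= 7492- 2557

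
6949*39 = 271011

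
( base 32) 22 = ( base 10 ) 66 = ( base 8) 102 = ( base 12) 56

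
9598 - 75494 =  - 65896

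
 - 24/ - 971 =24/971 = 0.02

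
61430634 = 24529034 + 36901600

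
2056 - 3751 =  - 1695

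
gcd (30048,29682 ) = 6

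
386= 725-339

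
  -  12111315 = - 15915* 761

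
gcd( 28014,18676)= 9338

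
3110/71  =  3110/71 =43.80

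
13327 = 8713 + 4614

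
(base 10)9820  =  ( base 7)40426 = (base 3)111110201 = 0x265C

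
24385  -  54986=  - 30601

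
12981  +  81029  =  94010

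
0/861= 0 = 0.00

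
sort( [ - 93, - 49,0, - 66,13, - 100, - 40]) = [ - 100,- 93, - 66,  -  49, - 40,  0,13]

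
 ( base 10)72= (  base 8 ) 110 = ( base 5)242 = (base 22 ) 36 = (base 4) 1020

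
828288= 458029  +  370259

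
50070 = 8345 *6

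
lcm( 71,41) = 2911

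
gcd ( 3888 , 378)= 54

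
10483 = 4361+6122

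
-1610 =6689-8299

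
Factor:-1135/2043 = -5/9 = - 3^( - 2 ) *5^1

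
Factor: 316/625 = 2^2*5^( - 4)*79^1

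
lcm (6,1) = 6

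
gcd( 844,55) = 1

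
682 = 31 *22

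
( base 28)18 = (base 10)36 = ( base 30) 16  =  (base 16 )24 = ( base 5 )121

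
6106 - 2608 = 3498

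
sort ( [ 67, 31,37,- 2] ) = [ - 2 , 31, 37, 67 ]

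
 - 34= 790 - 824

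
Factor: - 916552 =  -2^3*7^1* 13^1*1259^1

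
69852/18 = 11642/3= 3880.67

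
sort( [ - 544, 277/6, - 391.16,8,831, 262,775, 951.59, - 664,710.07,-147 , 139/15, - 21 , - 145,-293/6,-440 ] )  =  [ - 664,-544, - 440, - 391.16, - 147, - 145, - 293/6,-21, 8 , 139/15, 277/6, 262, 710.07, 775, 831,  951.59] 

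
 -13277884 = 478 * ( - 27778)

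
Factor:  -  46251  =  - 3^4 * 571^1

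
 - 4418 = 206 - 4624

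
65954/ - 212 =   -  32977/106 = -  311.10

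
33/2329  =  33/2329 = 0.01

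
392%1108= 392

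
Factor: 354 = 2^1*3^1*59^1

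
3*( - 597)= - 1791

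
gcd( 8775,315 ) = 45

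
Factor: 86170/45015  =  2^1* 3^( - 1)*7^1*1231^1*3001^(  -  1 ) = 17234/9003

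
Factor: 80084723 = 73^1*1097051^1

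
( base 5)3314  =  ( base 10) 459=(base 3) 122000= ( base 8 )713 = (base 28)gb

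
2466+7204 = 9670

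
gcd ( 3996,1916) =4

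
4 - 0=4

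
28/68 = 7/17=0.41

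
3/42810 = 1/14270=   0.00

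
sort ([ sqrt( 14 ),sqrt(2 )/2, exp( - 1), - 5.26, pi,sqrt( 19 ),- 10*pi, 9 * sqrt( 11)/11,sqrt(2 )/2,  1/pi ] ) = [ - 10*pi, - 5.26,1/pi, exp(- 1), sqrt( 2) /2, sqrt( 2 ) /2,9*sqrt( 11)/11, pi, sqrt( 14),sqrt( 19)]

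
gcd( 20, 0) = 20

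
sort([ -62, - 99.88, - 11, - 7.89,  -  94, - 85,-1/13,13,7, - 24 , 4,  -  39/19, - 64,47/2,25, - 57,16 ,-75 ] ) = [ -99.88, -94, - 85, - 75, - 64, - 62, - 57, - 24, - 11 , - 7.89, -39/19, - 1/13,4,7,13, 16  ,  47/2,25]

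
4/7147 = 4/7147  =  0.00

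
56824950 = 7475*7602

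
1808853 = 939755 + 869098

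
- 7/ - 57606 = 7/57606 = 0.00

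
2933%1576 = 1357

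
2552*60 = 153120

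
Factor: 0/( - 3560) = 0 = 0^1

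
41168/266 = 154 + 102/133 = 154.77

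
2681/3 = 893+2/3=893.67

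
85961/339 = 85961/339=253.57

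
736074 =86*8559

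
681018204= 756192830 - 75174626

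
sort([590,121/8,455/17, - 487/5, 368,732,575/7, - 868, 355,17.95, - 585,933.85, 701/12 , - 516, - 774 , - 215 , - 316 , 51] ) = [ - 868, - 774, - 585, - 516, - 316,  -  215, - 487/5,121/8, 17.95,455/17,51, 701/12,575/7,355,368, 590 , 732, 933.85]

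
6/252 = 1/42 = 0.02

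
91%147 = 91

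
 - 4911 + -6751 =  - 11662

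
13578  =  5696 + 7882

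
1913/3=637+ 2/3 = 637.67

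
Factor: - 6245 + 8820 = 5^2*103^1 = 2575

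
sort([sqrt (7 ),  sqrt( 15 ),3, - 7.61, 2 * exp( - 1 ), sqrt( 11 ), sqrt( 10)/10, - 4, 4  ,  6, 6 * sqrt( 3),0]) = [ - 7.61, - 4, 0, sqrt ( 10)/10,2*exp( - 1 ),sqrt( 7),  3, sqrt( 11 ),  sqrt(15),  4,  6, 6*sqrt(3)] 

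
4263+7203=11466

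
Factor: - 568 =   -  2^3*71^1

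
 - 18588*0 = 0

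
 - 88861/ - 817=108 + 625/817 = 108.76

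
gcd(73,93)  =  1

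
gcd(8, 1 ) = 1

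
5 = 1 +4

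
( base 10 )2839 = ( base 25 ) 4DE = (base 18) 8dd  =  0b101100010111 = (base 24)4M7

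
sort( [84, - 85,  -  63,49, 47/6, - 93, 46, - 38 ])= [ - 93,-85, - 63 ,-38, 47/6, 46,49,  84]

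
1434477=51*28127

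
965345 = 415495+549850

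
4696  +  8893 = 13589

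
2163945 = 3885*557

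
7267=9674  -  2407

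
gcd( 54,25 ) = 1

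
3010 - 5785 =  - 2775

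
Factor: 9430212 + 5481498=14911710= 2^1 * 3^1*5^1*11^1*73^1*619^1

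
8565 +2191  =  10756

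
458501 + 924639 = 1383140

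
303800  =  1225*248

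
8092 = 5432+2660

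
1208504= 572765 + 635739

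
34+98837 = 98871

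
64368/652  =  16092/163 = 98.72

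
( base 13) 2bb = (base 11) 408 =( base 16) 1ec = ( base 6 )2140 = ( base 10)492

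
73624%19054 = 16462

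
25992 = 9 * 2888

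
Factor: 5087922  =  2^1*3^1*7^1*23^2*229^1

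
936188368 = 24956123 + 911232245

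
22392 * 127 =2843784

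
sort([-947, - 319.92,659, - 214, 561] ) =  [ - 947, - 319.92,  -  214,561, 659] 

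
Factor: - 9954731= - 9954731^1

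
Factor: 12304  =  2^4 * 769^1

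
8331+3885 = 12216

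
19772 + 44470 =64242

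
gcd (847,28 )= 7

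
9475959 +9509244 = 18985203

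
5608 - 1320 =4288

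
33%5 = 3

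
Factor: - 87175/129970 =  - 55/82 =-2^( - 1 )* 5^1*11^1*41^ ( - 1 )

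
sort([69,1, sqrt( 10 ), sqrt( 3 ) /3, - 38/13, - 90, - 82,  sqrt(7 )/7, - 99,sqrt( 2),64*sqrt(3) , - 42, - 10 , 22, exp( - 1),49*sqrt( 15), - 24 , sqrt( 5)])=[ - 99, - 90, - 82, - 42,-24,  -  10, - 38/13,exp ( - 1), sqrt (7 )/7, sqrt( 3)/3,1,sqrt(2),sqrt(5 ),sqrt ( 10 ),  22 , 69, 64*sqrt ( 3 ),49*sqrt ( 15 )]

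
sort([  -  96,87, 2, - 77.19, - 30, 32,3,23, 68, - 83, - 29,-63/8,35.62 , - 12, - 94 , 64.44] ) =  [ - 96, - 94, - 83, - 77.19, - 30, - 29, - 12, - 63/8,2 , 3, 23,32, 35.62, 64.44,  68, 87] 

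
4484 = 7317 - 2833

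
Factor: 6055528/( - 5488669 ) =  - 2^3*19^1*39839^1 * 5488669^( - 1 )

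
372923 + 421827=794750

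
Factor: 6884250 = 2^1*3^1*5^3*67^1*137^1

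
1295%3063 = 1295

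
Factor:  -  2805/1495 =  - 561/299=- 3^1 *11^1*13^( - 1) * 17^1 * 23^( - 1) 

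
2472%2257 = 215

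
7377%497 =419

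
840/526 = 420/263 = 1.60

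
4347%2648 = 1699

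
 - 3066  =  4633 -7699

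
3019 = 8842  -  5823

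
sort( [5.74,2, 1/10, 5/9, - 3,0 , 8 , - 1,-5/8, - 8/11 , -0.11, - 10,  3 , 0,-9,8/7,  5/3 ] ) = [ - 10, - 9, - 3,  -  1 ,- 8/11, - 5/8, - 0.11,0,  0,1/10,  5/9,8/7,5/3,2, 3 , 5.74, 8] 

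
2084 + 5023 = 7107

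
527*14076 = 7418052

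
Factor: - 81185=-5^1 *13^1 * 1249^1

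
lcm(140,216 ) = 7560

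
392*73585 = 28845320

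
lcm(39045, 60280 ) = 3435960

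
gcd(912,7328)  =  16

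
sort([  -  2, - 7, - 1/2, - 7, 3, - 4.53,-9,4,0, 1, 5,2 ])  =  [ - 9, - 7,  -  7, - 4.53,- 2, - 1/2,0, 1,2,3, 4, 5] 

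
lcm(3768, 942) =3768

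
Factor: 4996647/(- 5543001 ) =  - 555183/615889 = - 3^2*43^( - 1 )*14323^( - 1)*61687^1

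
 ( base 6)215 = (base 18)4b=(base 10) 83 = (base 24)3B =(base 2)1010011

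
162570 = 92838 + 69732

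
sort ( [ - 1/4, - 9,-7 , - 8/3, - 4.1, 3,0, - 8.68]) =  [ - 9, - 8.68,  -  7, - 4.1, - 8/3, - 1/4,0 , 3]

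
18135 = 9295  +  8840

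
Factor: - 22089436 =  - 2^2*47^1*117497^1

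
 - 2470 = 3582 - 6052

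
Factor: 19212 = 2^2*3^1*1601^1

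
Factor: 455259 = 3^1*7^2*19^1*163^1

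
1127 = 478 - -649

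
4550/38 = 2275/19= 119.74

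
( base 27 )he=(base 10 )473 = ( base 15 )218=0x1D9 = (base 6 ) 2105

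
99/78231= 33/26077=0.00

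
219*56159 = 12298821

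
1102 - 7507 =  - 6405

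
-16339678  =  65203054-81542732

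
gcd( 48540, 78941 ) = 1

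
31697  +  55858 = 87555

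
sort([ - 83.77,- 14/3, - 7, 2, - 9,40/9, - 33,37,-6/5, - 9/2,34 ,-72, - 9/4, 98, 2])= [ - 83.77, - 72, - 33, - 9, - 7 , - 14/3,-9/2,-9/4, - 6/5 , 2, 2, 40/9, 34 , 37, 98]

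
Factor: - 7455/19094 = - 2^( - 1)*3^1*5^1*7^1*71^1 * 9547^( -1 ) 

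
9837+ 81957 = 91794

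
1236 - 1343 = - 107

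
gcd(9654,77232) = 9654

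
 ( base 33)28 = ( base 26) 2m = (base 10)74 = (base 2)1001010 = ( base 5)244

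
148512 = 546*272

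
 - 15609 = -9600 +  - 6009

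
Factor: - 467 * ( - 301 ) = 7^1*43^1*467^1=140567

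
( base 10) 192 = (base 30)6C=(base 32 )60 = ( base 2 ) 11000000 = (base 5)1232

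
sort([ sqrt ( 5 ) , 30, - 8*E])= [ - 8*E , sqrt( 5 ),30 ] 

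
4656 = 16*291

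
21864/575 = 38 + 14/575  =  38.02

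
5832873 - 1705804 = 4127069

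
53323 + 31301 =84624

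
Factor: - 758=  - 2^1*379^1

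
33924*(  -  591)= - 20049084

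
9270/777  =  11 + 241/259=   11.93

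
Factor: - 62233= - 62233^1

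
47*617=28999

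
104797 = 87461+17336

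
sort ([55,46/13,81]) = [46/13 , 55, 81]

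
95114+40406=135520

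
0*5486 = 0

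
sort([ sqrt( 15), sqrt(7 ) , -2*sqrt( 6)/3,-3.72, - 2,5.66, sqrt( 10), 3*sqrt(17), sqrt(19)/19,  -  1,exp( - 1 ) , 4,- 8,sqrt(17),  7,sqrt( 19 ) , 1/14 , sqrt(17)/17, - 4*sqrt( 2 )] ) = [ -8,  -  4*sqrt(2), - 3.72,-2, - 2* sqrt(6)/3, - 1, 1/14, sqrt( 19)/19,sqrt( 17) /17, exp( - 1),  sqrt(7 ), sqrt( 10 ),sqrt(15), 4,sqrt (17), sqrt(19 ), 5.66,7 , 3*sqrt (17) ]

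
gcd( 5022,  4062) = 6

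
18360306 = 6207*2958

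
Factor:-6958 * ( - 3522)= 24506076=2^2*3^1*7^2 * 71^1*587^1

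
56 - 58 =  - 2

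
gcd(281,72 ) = 1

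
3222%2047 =1175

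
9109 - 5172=3937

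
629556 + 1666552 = 2296108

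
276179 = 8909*31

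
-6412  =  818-7230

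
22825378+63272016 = 86097394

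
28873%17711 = 11162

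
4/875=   4/875 = 0.00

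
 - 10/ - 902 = 5/451 = 0.01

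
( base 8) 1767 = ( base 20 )2AF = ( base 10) 1015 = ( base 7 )2650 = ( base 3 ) 1101121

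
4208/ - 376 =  - 12 + 38/47 = -11.19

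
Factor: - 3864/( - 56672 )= 2^ (-2 )*3^1*11^( - 1 ) = 3/44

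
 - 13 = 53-66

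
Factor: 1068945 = 3^1 * 5^1*71263^1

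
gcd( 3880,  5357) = 1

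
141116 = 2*70558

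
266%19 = 0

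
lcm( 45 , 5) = 45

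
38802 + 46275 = 85077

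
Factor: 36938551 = 13^1*2841427^1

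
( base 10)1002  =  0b1111101010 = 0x3ea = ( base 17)37G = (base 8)1752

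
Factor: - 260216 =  - 2^3*11^1*2957^1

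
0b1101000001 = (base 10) 833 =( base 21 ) 1IE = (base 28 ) 11l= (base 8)1501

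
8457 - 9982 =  - 1525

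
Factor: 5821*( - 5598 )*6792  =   - 2^4*3^3*283^1*311^1*5821^1 = -221323826736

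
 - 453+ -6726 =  - 7179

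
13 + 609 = 622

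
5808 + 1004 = 6812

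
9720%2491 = 2247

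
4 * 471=1884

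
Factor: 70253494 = 2^1 *35126747^1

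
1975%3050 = 1975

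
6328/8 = 791=791.00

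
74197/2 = 74197/2= 37098.50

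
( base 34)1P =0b111011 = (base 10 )59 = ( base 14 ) 43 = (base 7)113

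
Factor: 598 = 2^1*13^1 * 23^1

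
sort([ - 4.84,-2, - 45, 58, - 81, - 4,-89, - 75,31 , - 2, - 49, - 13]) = [ - 89, - 81, - 75, - 49, - 45, - 13 , - 4.84, - 4, - 2, - 2, 31,58 ] 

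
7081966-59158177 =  - 52076211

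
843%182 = 115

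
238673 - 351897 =-113224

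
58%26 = 6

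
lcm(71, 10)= 710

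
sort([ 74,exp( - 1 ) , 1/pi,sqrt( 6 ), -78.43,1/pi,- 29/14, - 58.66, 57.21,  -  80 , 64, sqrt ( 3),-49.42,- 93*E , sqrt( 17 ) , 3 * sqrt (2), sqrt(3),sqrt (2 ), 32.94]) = [  -  93*E ,-80, - 78.43, - 58.66 ,  -  49.42,-29/14, 1/pi,1/pi , exp( - 1 ),sqrt( 2), sqrt( 3),sqrt( 3 ) , sqrt( 6 ), sqrt( 17), 3*sqrt(2 ),32.94 , 57.21 , 64,74]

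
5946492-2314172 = 3632320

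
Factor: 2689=2689^1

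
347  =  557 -210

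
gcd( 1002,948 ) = 6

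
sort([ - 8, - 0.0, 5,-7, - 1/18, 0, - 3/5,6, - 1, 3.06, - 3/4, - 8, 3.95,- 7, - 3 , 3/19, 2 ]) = [  -  8, - 8 , - 7, -7, - 3, - 1, - 3/4, - 3/5,  -  1/18 , - 0.0 , 0,3/19,2 , 3.06,3.95,5, 6 ]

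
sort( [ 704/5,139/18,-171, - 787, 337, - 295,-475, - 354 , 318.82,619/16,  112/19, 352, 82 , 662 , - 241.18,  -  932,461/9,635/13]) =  [ - 932 ,- 787, - 475, - 354  , - 295 ,-241.18, - 171, 112/19,139/18,619/16, 635/13 , 461/9,82,704/5, 318.82, 337 , 352 , 662]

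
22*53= 1166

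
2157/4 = 2157/4 = 539.25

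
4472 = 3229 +1243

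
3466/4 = 1733/2 = 866.50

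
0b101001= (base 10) 41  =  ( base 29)1c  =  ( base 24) 1h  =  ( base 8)51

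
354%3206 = 354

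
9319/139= 9319/139  =  67.04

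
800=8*100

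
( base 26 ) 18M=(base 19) 29d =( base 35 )pv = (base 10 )906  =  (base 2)1110001010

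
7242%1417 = 157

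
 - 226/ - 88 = 2+25/44 = 2.57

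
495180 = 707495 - 212315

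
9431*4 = 37724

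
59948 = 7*8564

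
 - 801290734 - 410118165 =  - 1211408899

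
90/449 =90/449= 0.20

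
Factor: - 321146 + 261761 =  - 59385 = -3^1 * 5^1*37^1*107^1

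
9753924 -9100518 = 653406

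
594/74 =8 + 1/37=8.03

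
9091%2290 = 2221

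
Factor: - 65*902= - 2^1*5^1*11^1*13^1*41^1  =  - 58630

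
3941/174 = 3941/174 = 22.65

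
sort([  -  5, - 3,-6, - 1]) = [ - 6, - 5, - 3 , - 1 ]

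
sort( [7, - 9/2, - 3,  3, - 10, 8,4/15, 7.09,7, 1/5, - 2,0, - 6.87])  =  [ - 10 ,-6.87, - 9/2, - 3, - 2, 0, 1/5 , 4/15,3 , 7 , 7, 7.09,8] 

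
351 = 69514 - 69163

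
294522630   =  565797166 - 271274536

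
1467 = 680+787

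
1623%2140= 1623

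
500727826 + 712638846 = 1213366672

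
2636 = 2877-241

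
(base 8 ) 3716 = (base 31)22e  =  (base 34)1OQ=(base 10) 1998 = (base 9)2660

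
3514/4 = 1757/2= 878.50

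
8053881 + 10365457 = 18419338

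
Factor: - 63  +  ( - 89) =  - 2^3*19^1 = - 152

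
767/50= 767/50 = 15.34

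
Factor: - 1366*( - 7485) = 2^1*3^1*5^1*499^1*683^1 = 10224510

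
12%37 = 12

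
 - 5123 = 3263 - 8386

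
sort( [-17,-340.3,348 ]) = [ - 340.3,-17, 348]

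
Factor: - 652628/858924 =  - 3^( - 4)  *  11^ ( - 1)*677^1 = - 677/891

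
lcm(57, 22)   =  1254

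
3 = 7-4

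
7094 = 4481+2613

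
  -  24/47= -24/47 = -0.51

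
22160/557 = 22160/557= 39.78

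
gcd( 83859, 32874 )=3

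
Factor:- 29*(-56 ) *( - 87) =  - 141288= - 2^3*  3^1*7^1*29^2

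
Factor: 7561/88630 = 2^( - 1)*5^( - 1)*7561^1 * 8863^( - 1 ) 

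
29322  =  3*9774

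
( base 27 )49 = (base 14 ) 85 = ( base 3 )11100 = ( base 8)165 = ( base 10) 117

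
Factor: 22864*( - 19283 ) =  - 2^4  *11^1*1429^1*1753^1= - 440886512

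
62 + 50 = 112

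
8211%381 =210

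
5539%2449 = 641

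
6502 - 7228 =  - 726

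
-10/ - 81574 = 5/40787 = 0.00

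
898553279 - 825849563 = 72703716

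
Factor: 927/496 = 2^( - 4 )*3^2*31^( - 1)*103^1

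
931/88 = 931/88 = 10.58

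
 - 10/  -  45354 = 5/22677 = 0.00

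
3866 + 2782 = 6648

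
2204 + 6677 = 8881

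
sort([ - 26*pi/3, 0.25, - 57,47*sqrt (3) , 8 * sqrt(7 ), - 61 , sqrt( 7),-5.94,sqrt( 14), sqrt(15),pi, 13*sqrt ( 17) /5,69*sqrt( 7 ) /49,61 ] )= [ - 61, -57, - 26*pi/3, - 5.94,  0.25,sqrt( 7),  pi , 69 * sqrt( 7 ) /49, sqrt( 14),sqrt( 15 ),13*sqrt(17)/5,8 * sqrt( 7 ),61, 47 * sqrt(3 )]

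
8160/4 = 2040 = 2040.00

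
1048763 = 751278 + 297485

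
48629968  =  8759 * 5552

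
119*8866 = 1055054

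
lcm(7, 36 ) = 252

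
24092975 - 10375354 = 13717621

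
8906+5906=14812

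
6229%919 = 715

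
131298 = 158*831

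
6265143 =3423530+2841613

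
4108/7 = 4108/7= 586.86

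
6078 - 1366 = 4712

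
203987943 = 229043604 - 25055661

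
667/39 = 17 + 4/39 =17.10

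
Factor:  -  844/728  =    -  2^( - 1)* 7^( - 1)*13^( - 1)*211^1 = -  211/182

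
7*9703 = 67921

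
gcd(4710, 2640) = 30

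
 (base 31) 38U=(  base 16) C59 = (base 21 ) 73b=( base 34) 2ox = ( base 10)3161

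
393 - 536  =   - 143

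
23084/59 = 391 + 15/59= 391.25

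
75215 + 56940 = 132155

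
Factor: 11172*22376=249984672 =2^5 * 3^1*7^2*19^1*2797^1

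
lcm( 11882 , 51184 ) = 665392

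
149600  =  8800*17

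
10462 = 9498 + 964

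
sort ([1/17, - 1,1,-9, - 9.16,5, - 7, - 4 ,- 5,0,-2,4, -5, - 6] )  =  [-9.16,-9,-7, - 6, - 5, - 5,  -  4,-2,-1, 0,1/17,1,4,5]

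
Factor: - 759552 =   -  2^8*3^1*23^1*43^1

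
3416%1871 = 1545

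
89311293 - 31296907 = 58014386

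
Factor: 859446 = 2^1*3^2*7^1*19^1 * 359^1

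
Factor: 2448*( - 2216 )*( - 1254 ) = 2^8*3^3*11^1*17^1*19^1* 277^1 = 6802659072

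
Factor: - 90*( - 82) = 2^2*3^2*5^1 * 41^1 = 7380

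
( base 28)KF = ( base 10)575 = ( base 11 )483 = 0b1000111111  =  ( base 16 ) 23F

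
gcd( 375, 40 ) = 5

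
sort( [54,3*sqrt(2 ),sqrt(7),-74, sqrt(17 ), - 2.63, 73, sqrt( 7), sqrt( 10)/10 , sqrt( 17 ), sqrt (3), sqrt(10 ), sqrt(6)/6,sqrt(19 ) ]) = [-74,-2.63, sqrt(10) /10,sqrt(6 ) /6,  sqrt(3) , sqrt(7) , sqrt(7), sqrt(10 ), sqrt( 17),sqrt(17),3*sqrt( 2), sqrt(19 ),54, 73] 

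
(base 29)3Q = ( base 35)38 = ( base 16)71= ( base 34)3B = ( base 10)113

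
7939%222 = 169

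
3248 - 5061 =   -  1813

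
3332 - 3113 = 219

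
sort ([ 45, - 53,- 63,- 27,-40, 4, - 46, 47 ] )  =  [ - 63, - 53, -46, - 40, - 27, 4, 45,47]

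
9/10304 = 9/10304 = 0.00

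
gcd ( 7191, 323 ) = 17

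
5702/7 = 814+ 4/7 = 814.57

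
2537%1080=377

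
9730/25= 389 + 1/5 = 389.20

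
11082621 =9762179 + 1320442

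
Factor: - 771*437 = -336927 = - 3^1*19^1 *23^1*257^1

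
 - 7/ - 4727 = 7/4727 = 0.00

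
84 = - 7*(  -  12)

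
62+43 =105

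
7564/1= 7564 = 7564.00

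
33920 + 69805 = 103725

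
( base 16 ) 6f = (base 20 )5b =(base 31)3i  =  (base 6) 303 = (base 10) 111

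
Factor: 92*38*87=304152 = 2^3*3^1 * 19^1*23^1*29^1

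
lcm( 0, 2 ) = 0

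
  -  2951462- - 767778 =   -  2183684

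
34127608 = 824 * 41417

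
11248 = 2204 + 9044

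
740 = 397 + 343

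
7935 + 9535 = 17470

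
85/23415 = 17/4683= 0.00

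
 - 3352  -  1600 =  - 4952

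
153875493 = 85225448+68650045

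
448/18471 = 448/18471 = 0.02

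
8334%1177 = 95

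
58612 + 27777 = 86389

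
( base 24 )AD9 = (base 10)6081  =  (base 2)1011111000001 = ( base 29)76K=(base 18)10df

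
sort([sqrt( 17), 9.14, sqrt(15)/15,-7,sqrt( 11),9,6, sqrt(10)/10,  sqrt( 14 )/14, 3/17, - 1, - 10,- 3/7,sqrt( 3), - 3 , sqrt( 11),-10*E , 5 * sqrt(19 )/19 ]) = [  -  10*E, - 10, - 7, - 3, - 1  ,- 3/7, 3/17 , sqrt( 15)/15,sqrt(14)/14,sqrt(10)/10, 5*sqrt( 19 ) /19,sqrt( 3),sqrt( 11 ), sqrt( 11), sqrt(17),6,9, 9.14 ] 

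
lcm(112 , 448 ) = 448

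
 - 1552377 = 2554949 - 4107326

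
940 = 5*188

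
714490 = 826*865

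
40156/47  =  40156/47 =854.38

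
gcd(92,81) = 1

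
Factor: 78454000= 2^4*5^3*39227^1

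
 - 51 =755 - 806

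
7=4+3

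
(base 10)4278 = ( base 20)adi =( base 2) 1000010110110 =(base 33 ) 3UL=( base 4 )1002312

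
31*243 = 7533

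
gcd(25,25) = 25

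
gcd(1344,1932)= 84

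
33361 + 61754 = 95115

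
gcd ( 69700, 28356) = 68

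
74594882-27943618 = 46651264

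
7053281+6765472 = 13818753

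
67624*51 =3448824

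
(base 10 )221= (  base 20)b1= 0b11011101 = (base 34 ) 6h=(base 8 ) 335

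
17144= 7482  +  9662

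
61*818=49898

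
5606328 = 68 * 82446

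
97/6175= 97/6175 = 0.02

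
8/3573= 8/3573  =  0.00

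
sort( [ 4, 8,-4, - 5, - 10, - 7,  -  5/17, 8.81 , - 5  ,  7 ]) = [  -  10,-7, - 5,- 5, - 4, -5/17,4, 7, 8,  8.81 ]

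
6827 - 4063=2764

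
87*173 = 15051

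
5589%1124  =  1093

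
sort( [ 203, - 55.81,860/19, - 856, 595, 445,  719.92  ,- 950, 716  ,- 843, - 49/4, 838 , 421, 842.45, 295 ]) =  [ - 950, - 856, -843,-55.81, - 49/4, 860/19 , 203,295, 421,445,595, 716,719.92, 838 , 842.45]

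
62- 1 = 61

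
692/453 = 1 + 239/453=1.53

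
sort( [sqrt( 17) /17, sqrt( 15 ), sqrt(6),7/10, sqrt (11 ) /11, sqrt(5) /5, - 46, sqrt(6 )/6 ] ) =[ - 46 , sqrt ( 17 )/17, sqrt(11 )/11, sqrt (6)/6,sqrt (5 )/5,  7/10,sqrt( 6),sqrt( 15 )] 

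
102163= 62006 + 40157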